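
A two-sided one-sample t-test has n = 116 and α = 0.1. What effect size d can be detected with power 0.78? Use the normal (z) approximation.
d ≈ 0.22

Minimum detectable effect (one-sample t-test, normal approximation):
d = (z_{α/2} + z_β) / √n
d = (1.645 + 0.772) / √116
d = 2.417 / 10.770
d ≈ 0.22

By Cohen's convention (0.2 small / 0.5 medium / 0.8 large): small effect.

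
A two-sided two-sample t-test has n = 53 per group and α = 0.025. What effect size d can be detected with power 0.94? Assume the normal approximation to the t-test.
d ≈ 0.74

Minimum detectable effect (two-sample t-test, normal approximation):
d = (z_{α/2} + z_β) / √(n/2)
d = (2.241 + 1.555) / √(53/2)
d = 3.796 / 5.148
d ≈ 0.74

By Cohen's convention (0.2 small / 0.5 medium / 0.8 large): medium effect.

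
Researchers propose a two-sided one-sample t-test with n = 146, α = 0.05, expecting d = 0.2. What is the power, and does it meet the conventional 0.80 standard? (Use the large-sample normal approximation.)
Power ≈ 0.68; the study is underpowered (power < 0.80)

Power calculation (one-sample t-test, normal approximation):
z_β = d · √n - z_{α/2}
z_β = 0.2 · √146 - 1.960
z_β = 0.2 · 12.083 - 1.960
z_β = 0.457

Power = Φ(z_β) = Φ(0.457) ≈ 0.676

Effect size d = 0.2 is small by Cohen's convention (0.2/0.5/0.8).

Threshold: power ≥ 0.80 is conventionally adequate.
Power ≈ 0.68 → the study is underpowered (power < 0.80).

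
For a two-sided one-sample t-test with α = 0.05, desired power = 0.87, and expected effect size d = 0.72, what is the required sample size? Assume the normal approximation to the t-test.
n = 19

Sample size formula (one-sample t-test, normal approximation):
n = ((z_{α/2} + z_β) / d)²

z_{α/2} = 1.960 (for α = 0.05, two-sided)
z_β = 1.126 (for power = 0.87)
d = 0.72

n = ((1.960 + 1.126) / 0.72)²
n = (4.286)²
n ≈ 18.37
Round up to the next whole number: n = 19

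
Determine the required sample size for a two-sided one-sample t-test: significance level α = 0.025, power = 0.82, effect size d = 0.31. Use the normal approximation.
n = 104

Sample size formula (one-sample t-test, normal approximation):
n = ((z_{α/2} + z_β) / d)²

z_{α/2} = 2.241 (for α = 0.025, two-sided)
z_β = 0.915 (for power = 0.82)
d = 0.31

n = ((2.241 + 0.915) / 0.31)²
n = (10.181)²
n ≈ 103.65
Round up to the next whole number: n = 104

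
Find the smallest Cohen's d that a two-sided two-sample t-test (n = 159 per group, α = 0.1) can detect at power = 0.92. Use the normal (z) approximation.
d ≈ 0.34

Minimum detectable effect (two-sample t-test, normal approximation):
d = (z_{α/2} + z_β) / √(n/2)
d = (1.645 + 1.405) / √(159/2)
d = 3.050 / 8.916
d ≈ 0.34

By Cohen's convention (0.2 small / 0.5 medium / 0.8 large): small effect.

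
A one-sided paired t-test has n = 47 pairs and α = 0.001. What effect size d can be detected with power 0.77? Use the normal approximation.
d ≈ 0.56

Minimum detectable effect (paired t-test, normal approximation):
d = (z_α + z_β) / √n
d = (3.090 + 0.739) / √47
d = 3.829 / 6.856
d ≈ 0.56

By Cohen's convention (0.2 small / 0.5 medium / 0.8 large): medium effect.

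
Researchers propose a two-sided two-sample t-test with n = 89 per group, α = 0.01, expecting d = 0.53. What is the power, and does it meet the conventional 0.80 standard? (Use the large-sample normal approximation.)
Power ≈ 0.83; the study is adequately powered (power ≥ 0.80)

Power calculation (two-sample t-test, normal approximation):
z_β = d · √(n/2) - z_{α/2}
z_β = 0.53 · √(89/2) - 2.576
z_β = 0.53 · 6.671 - 2.576
z_β = 0.960

Power = Φ(z_β) = Φ(0.960) ≈ 0.831

Effect size d = 0.53 is medium by Cohen's convention (0.2/0.5/0.8).

Threshold: power ≥ 0.80 is conventionally adequate.
Power ≈ 0.83 → the study is adequately powered (power ≥ 0.80).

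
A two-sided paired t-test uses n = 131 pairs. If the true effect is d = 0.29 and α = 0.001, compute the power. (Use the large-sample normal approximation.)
Power ≈ 0.51

Power calculation (paired t-test, normal approximation):
z_β = d · √n - z_{α/2}
z_β = 0.29 · √131 - 3.291
z_β = 0.29 · 11.446 - 3.291
z_β = 0.029

Power = Φ(z_β) = Φ(0.029) ≈ 0.511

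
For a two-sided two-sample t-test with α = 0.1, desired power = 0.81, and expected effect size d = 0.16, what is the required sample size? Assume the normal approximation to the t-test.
n = 498 per group

Sample size formula (two-sample t-test, normal approximation):
n = 2 · ((z_{α/2} + z_β) / d)²

z_{α/2} = 1.645 (for α = 0.1, two-sided)
z_β = 0.878 (for power = 0.81)
d = 0.16

n = 2 · ((1.645 + 0.878) / 0.16)²
n = 2 · (15.769)²
n ≈ 497.32
Round up to the next whole number: n = 498 per group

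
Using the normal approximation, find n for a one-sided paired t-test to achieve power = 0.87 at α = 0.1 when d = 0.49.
n = 25 pairs

Sample size formula (paired t-test, normal approximation):
n = ((z_α + z_β) / d)²

z_α = 1.282 (for α = 0.1, one-sided)
z_β = 1.126 (for power = 0.87)
d = 0.49

n = ((1.282 + 1.126) / 0.49)²
n = (4.914)²
n ≈ 24.15
Round up to the next whole number: n = 25 pairs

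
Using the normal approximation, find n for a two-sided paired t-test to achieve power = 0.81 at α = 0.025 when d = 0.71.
n = 20 pairs

Sample size formula (paired t-test, normal approximation):
n = ((z_{α/2} + z_β) / d)²

z_{α/2} = 2.241 (for α = 0.025, two-sided)
z_β = 0.878 (for power = 0.81)
d = 0.71

n = ((2.241 + 0.878) / 0.71)²
n = (4.393)²
n ≈ 19.30
Round up to the next whole number: n = 20 pairs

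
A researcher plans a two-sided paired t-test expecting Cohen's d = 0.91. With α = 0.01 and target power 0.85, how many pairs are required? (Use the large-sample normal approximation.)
n = 16 pairs

Sample size formula (paired t-test, normal approximation):
n = ((z_{α/2} + z_β) / d)²

z_{α/2} = 2.576 (for α = 0.01, two-sided)
z_β = 1.036 (for power = 0.85)
d = 0.91

n = ((2.576 + 1.036) / 0.91)²
n = (3.969)²
n ≈ 15.75
Round up to the next whole number: n = 16 pairs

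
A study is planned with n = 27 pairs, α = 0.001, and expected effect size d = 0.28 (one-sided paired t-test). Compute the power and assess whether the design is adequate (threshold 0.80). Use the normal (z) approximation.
Power ≈ 0.05; the study is underpowered (power < 0.80)

Power calculation (paired t-test, normal approximation):
z_β = d · √n - z_α
z_β = 0.28 · √27 - 3.090
z_β = 0.28 · 5.196 - 3.090
z_β = -1.635

Power = Φ(z_β) = Φ(-1.635) ≈ 0.051

Effect size d = 0.28 is small by Cohen's convention (0.2/0.5/0.8).

Threshold: power ≥ 0.80 is conventionally adequate.
Power ≈ 0.05 → the study is underpowered (power < 0.80).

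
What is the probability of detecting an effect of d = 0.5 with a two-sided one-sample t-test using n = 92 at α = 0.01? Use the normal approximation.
Power ≈ 0.99

Power calculation (one-sample t-test, normal approximation):
z_β = d · √n - z_{α/2}
z_β = 0.5 · √92 - 2.576
z_β = 0.5 · 9.592 - 2.576
z_β = 2.220

Power = Φ(z_β) = Φ(2.220) ≈ 0.987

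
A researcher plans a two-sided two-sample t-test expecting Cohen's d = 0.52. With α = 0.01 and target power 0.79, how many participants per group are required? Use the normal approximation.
n = 85 per group

Sample size formula (two-sample t-test, normal approximation):
n = 2 · ((z_{α/2} + z_β) / d)²

z_{α/2} = 2.576 (for α = 0.01, two-sided)
z_β = 0.806 (for power = 0.79)
d = 0.52

n = 2 · ((2.576 + 0.806) / 0.52)²
n = 2 · (6.504)²
n ≈ 84.60
Round up to the next whole number: n = 85 per group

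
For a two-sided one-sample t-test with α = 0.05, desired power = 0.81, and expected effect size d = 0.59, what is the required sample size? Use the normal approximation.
n = 24

Sample size formula (one-sample t-test, normal approximation):
n = ((z_{α/2} + z_β) / d)²

z_{α/2} = 1.960 (for α = 0.05, two-sided)
z_β = 0.878 (for power = 0.81)
d = 0.59

n = ((1.960 + 0.878) / 0.59)²
n = (4.810)²
n ≈ 23.14
Round up to the next whole number: n = 24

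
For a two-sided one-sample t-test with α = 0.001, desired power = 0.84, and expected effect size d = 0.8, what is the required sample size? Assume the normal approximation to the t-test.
n = 29

Sample size formula (one-sample t-test, normal approximation):
n = ((z_{α/2} + z_β) / d)²

z_{α/2} = 3.291 (for α = 0.001, two-sided)
z_β = 0.994 (for power = 0.84)
d = 0.8

n = ((3.291 + 0.994) / 0.8)²
n = (5.356)²
n ≈ 28.69
Round up to the next whole number: n = 29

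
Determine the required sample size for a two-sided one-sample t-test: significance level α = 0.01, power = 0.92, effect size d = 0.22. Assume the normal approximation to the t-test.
n = 328

Sample size formula (one-sample t-test, normal approximation):
n = ((z_{α/2} + z_β) / d)²

z_{α/2} = 2.576 (for α = 0.01, two-sided)
z_β = 1.405 (for power = 0.92)
d = 0.22

n = ((2.576 + 1.405) / 0.22)²
n = (18.095)²
n ≈ 327.43
Round up to the next whole number: n = 328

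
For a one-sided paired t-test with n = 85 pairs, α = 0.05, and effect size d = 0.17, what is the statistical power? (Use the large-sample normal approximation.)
Power ≈ 0.47

Power calculation (paired t-test, normal approximation):
z_β = d · √n - z_α
z_β = 0.17 · √85 - 1.645
z_β = 0.17 · 9.220 - 1.645
z_β = -0.078

Power = Φ(z_β) = Φ(-0.078) ≈ 0.469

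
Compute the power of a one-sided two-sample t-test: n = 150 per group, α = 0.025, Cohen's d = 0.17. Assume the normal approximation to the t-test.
Power ≈ 0.31

Power calculation (two-sample t-test, normal approximation):
z_β = d · √(n/2) - z_α
z_β = 0.17 · √(150/2) - 1.960
z_β = 0.17 · 8.660 - 1.960
z_β = -0.488

Power = Φ(z_β) = Φ(-0.488) ≈ 0.313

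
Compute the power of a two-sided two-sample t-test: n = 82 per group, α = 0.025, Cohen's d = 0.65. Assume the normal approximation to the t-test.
Power ≈ 0.97

Power calculation (two-sample t-test, normal approximation):
z_β = d · √(n/2) - z_{α/2}
z_β = 0.65 · √(82/2) - 2.241
z_β = 0.65 · 6.403 - 2.241
z_β = 1.921

Power = Φ(z_β) = Φ(1.921) ≈ 0.973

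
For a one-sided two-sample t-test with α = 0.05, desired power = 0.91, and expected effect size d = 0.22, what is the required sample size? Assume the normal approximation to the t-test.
n = 369 per group

Sample size formula (two-sample t-test, normal approximation):
n = 2 · ((z_α + z_β) / d)²

z_α = 1.645 (for α = 0.05, one-sided)
z_β = 1.341 (for power = 0.91)
d = 0.22

n = 2 · ((1.645 + 1.341) / 0.22)²
n = 2 · (13.573)²
n ≈ 368.45
Round up to the next whole number: n = 369 per group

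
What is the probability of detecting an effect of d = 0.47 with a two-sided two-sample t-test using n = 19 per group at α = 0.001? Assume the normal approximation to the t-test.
Power ≈ 0.03

Power calculation (two-sample t-test, normal approximation):
z_β = d · √(n/2) - z_{α/2}
z_β = 0.47 · √(19/2) - 3.291
z_β = 0.47 · 3.082 - 3.291
z_β = -1.842

Power = Φ(z_β) = Φ(-1.842) ≈ 0.033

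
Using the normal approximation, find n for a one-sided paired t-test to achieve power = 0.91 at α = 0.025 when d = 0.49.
n = 46 pairs

Sample size formula (paired t-test, normal approximation):
n = ((z_α + z_β) / d)²

z_α = 1.960 (for α = 0.025, one-sided)
z_β = 1.341 (for power = 0.91)
d = 0.49

n = ((1.960 + 1.341) / 0.49)²
n = (6.737)²
n ≈ 45.39
Round up to the next whole number: n = 46 pairs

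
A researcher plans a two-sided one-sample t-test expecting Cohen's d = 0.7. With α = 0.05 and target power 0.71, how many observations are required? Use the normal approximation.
n = 13

Sample size formula (one-sample t-test, normal approximation):
n = ((z_{α/2} + z_β) / d)²

z_{α/2} = 1.960 (for α = 0.05, two-sided)
z_β = 0.553 (for power = 0.71)
d = 0.7

n = ((1.960 + 0.553) / 0.7)²
n = (3.590)²
n ≈ 12.89
Round up to the next whole number: n = 13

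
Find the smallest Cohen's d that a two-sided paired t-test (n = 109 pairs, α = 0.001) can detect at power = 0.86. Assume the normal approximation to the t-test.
d ≈ 0.42

Minimum detectable effect (paired t-test, normal approximation):
d = (z_{α/2} + z_β) / √n
d = (3.291 + 1.080) / √109
d = 4.371 / 10.440
d ≈ 0.42

By Cohen's convention (0.2 small / 0.5 medium / 0.8 large): small effect.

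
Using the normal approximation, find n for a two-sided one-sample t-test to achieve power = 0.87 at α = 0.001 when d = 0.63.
n = 50

Sample size formula (one-sample t-test, normal approximation):
n = ((z_{α/2} + z_β) / d)²

z_{α/2} = 3.291 (for α = 0.001, two-sided)
z_β = 1.126 (for power = 0.87)
d = 0.63

n = ((3.291 + 1.126) / 0.63)²
n = (7.011)²
n ≈ 49.15
Round up to the next whole number: n = 50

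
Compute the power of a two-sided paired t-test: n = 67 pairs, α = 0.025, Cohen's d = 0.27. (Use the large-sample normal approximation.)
Power ≈ 0.49

Power calculation (paired t-test, normal approximation):
z_β = d · √n - z_{α/2}
z_β = 0.27 · √67 - 2.241
z_β = 0.27 · 8.185 - 2.241
z_β = -0.031

Power = Φ(z_β) = Φ(-0.031) ≈ 0.487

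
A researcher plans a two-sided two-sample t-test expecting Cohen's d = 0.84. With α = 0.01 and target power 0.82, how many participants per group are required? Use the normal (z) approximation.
n = 35 per group

Sample size formula (two-sample t-test, normal approximation):
n = 2 · ((z_{α/2} + z_β) / d)²

z_{α/2} = 2.576 (for α = 0.01, two-sided)
z_β = 0.915 (for power = 0.82)
d = 0.84

n = 2 · ((2.576 + 0.915) / 0.84)²
n = 2 · (4.156)²
n ≈ 34.54
Round up to the next whole number: n = 35 per group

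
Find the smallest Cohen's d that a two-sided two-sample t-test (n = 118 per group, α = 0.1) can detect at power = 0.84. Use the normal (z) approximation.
d ≈ 0.34

Minimum detectable effect (two-sample t-test, normal approximation):
d = (z_{α/2} + z_β) / √(n/2)
d = (1.645 + 0.994) / √(118/2)
d = 2.639 / 7.681
d ≈ 0.34

By Cohen's convention (0.2 small / 0.5 medium / 0.8 large): small effect.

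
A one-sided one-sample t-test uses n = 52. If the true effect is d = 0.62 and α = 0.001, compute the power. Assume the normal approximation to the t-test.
Power ≈ 0.92

Power calculation (one-sample t-test, normal approximation):
z_β = d · √n - z_α
z_β = 0.62 · √52 - 3.090
z_β = 0.62 · 7.211 - 3.090
z_β = 1.381

Power = Φ(z_β) = Φ(1.381) ≈ 0.916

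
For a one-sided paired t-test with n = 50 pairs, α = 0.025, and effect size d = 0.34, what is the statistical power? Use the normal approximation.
Power ≈ 0.67

Power calculation (paired t-test, normal approximation):
z_β = d · √n - z_α
z_β = 0.34 · √50 - 1.960
z_β = 0.34 · 7.071 - 1.960
z_β = 0.444

Power = Φ(z_β) = Φ(0.444) ≈ 0.672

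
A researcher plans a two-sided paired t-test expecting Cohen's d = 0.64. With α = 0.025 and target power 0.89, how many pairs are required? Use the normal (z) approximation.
n = 30 pairs

Sample size formula (paired t-test, normal approximation):
n = ((z_{α/2} + z_β) / d)²

z_{α/2} = 2.241 (for α = 0.025, two-sided)
z_β = 1.227 (for power = 0.89)
d = 0.64

n = ((2.241 + 1.227) / 0.64)²
n = (5.419)²
n ≈ 29.37
Round up to the next whole number: n = 30 pairs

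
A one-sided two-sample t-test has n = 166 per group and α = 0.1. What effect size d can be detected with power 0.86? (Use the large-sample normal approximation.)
d ≈ 0.26

Minimum detectable effect (two-sample t-test, normal approximation):
d = (z_α + z_β) / √(n/2)
d = (1.282 + 1.080) / √(166/2)
d = 2.362 / 9.110
d ≈ 0.26

By Cohen's convention (0.2 small / 0.5 medium / 0.8 large): small effect.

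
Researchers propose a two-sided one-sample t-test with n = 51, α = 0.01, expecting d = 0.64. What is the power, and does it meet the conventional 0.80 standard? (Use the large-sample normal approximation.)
Power ≈ 0.98; the study is adequately powered (power ≥ 0.80)

Power calculation (one-sample t-test, normal approximation):
z_β = d · √n - z_{α/2}
z_β = 0.64 · √51 - 2.576
z_β = 0.64 · 7.141 - 2.576
z_β = 1.995

Power = Φ(z_β) = Φ(1.995) ≈ 0.977

Effect size d = 0.64 is medium by Cohen's convention (0.2/0.5/0.8).

Threshold: power ≥ 0.80 is conventionally adequate.
Power ≈ 0.98 → the study is adequately powered (power ≥ 0.80).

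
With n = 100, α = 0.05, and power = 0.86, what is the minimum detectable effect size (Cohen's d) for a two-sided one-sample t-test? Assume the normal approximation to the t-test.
d ≈ 0.30

Minimum detectable effect (one-sample t-test, normal approximation):
d = (z_{α/2} + z_β) / √n
d = (1.960 + 1.080) / √100
d = 3.040 / 10.000
d ≈ 0.30

By Cohen's convention (0.2 small / 0.5 medium / 0.8 large): small effect.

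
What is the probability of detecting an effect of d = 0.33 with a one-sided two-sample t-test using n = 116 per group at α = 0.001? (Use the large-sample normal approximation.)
Power ≈ 0.28

Power calculation (two-sample t-test, normal approximation):
z_β = d · √(n/2) - z_α
z_β = 0.33 · √(116/2) - 3.090
z_β = 0.33 · 7.616 - 3.090
z_β = -0.577

Power = Φ(z_β) = Φ(-0.577) ≈ 0.282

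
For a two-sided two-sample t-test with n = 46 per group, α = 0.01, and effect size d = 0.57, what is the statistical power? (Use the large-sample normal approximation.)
Power ≈ 0.56

Power calculation (two-sample t-test, normal approximation):
z_β = d · √(n/2) - z_{α/2}
z_β = 0.57 · √(46/2) - 2.576
z_β = 0.57 · 4.796 - 2.576
z_β = 0.158

Power = Φ(z_β) = Φ(0.158) ≈ 0.563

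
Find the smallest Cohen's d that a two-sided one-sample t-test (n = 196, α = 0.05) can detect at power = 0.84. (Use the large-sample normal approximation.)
d ≈ 0.21

Minimum detectable effect (one-sample t-test, normal approximation):
d = (z_{α/2} + z_β) / √n
d = (1.960 + 0.994) / √196
d = 2.954 / 14.000
d ≈ 0.21

By Cohen's convention (0.2 small / 0.5 medium / 0.8 large): small effect.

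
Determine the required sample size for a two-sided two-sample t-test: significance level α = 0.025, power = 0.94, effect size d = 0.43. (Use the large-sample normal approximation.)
n = 156 per group

Sample size formula (two-sample t-test, normal approximation):
n = 2 · ((z_{α/2} + z_β) / d)²

z_{α/2} = 2.241 (for α = 0.025, two-sided)
z_β = 1.555 (for power = 0.94)
d = 0.43

n = 2 · ((2.241 + 1.555) / 0.43)²
n = 2 · (8.828)²
n ≈ 155.87
Round up to the next whole number: n = 156 per group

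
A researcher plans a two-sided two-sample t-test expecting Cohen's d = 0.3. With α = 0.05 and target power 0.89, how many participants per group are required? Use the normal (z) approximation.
n = 226 per group

Sample size formula (two-sample t-test, normal approximation):
n = 2 · ((z_{α/2} + z_β) / d)²

z_{α/2} = 1.960 (for α = 0.05, two-sided)
z_β = 1.227 (for power = 0.89)
d = 0.3

n = 2 · ((1.960 + 1.227) / 0.3)²
n = 2 · (10.623)²
n ≈ 225.70
Round up to the next whole number: n = 226 per group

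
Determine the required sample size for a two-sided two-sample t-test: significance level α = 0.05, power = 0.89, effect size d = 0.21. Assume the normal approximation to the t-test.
n = 461 per group

Sample size formula (two-sample t-test, normal approximation):
n = 2 · ((z_{α/2} + z_β) / d)²

z_{α/2} = 1.960 (for α = 0.05, two-sided)
z_β = 1.227 (for power = 0.89)
d = 0.21

n = 2 · ((1.960 + 1.227) / 0.21)²
n = 2 · (15.176)²
n ≈ 460.62
Round up to the next whole number: n = 461 per group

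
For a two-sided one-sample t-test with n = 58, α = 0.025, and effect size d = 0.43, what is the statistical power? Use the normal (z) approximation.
Power ≈ 0.85

Power calculation (one-sample t-test, normal approximation):
z_β = d · √n - z_{α/2}
z_β = 0.43 · √58 - 2.241
z_β = 0.43 · 7.616 - 2.241
z_β = 1.033

Power = Φ(z_β) = Φ(1.033) ≈ 0.849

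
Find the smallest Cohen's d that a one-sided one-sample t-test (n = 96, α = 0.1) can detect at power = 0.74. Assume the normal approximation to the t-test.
d ≈ 0.20

Minimum detectable effect (one-sample t-test, normal approximation):
d = (z_α + z_β) / √n
d = (1.282 + 0.643) / √96
d = 1.925 / 9.798
d ≈ 0.20

By Cohen's convention (0.2 small / 0.5 medium / 0.8 large): small effect.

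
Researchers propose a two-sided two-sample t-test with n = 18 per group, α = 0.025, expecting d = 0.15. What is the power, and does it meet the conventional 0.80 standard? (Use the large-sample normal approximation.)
Power ≈ 0.04; the study is underpowered (power < 0.80)

Power calculation (two-sample t-test, normal approximation):
z_β = d · √(n/2) - z_{α/2}
z_β = 0.15 · √(18/2) - 2.241
z_β = 0.15 · 3.000 - 2.241
z_β = -1.791

Power = Φ(z_β) = Φ(-1.791) ≈ 0.037

Effect size d = 0.15 is very small by Cohen's convention (0.2/0.5/0.8).

Threshold: power ≥ 0.80 is conventionally adequate.
Power ≈ 0.04 → the study is underpowered (power < 0.80).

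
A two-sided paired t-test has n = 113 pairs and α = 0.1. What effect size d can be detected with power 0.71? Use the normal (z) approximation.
d ≈ 0.21

Minimum detectable effect (paired t-test, normal approximation):
d = (z_{α/2} + z_β) / √n
d = (1.645 + 0.553) / √113
d = 2.198 / 10.630
d ≈ 0.21

By Cohen's convention (0.2 small / 0.5 medium / 0.8 large): small effect.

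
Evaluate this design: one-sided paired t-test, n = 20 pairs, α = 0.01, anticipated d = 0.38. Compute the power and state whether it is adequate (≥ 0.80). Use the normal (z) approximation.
Power ≈ 0.27; the study is underpowered (power < 0.80)

Power calculation (paired t-test, normal approximation):
z_β = d · √n - z_α
z_β = 0.38 · √20 - 2.326
z_β = 0.38 · 4.472 - 2.326
z_β = -0.627

Power = Φ(z_β) = Φ(-0.627) ≈ 0.265

Effect size d = 0.38 is small by Cohen's convention (0.2/0.5/0.8).

Threshold: power ≥ 0.80 is conventionally adequate.
Power ≈ 0.27 → the study is underpowered (power < 0.80).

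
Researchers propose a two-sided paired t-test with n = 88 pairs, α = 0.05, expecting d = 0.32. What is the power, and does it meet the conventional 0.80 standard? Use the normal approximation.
Power ≈ 0.85; the study is adequately powered (power ≥ 0.80)

Power calculation (paired t-test, normal approximation):
z_β = d · √n - z_{α/2}
z_β = 0.32 · √88 - 1.960
z_β = 0.32 · 9.381 - 1.960
z_β = 1.042

Power = Φ(z_β) = Φ(1.042) ≈ 0.851

Effect size d = 0.32 is small by Cohen's convention (0.2/0.5/0.8).

Threshold: power ≥ 0.80 is conventionally adequate.
Power ≈ 0.85 → the study is adequately powered (power ≥ 0.80).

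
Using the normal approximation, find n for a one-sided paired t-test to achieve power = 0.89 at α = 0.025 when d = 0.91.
n = 13 pairs

Sample size formula (paired t-test, normal approximation):
n = ((z_α + z_β) / d)²

z_α = 1.960 (for α = 0.025, one-sided)
z_β = 1.227 (for power = 0.89)
d = 0.91

n = ((1.960 + 1.227) / 0.91)²
n = (3.502)²
n ≈ 12.26
Round up to the next whole number: n = 13 pairs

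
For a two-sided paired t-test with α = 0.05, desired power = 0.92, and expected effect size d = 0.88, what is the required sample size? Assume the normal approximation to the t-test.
n = 15 pairs

Sample size formula (paired t-test, normal approximation):
n = ((z_{α/2} + z_β) / d)²

z_{α/2} = 1.960 (for α = 0.05, two-sided)
z_β = 1.405 (for power = 0.92)
d = 0.88

n = ((1.960 + 1.405) / 0.88)²
n = (3.824)²
n ≈ 14.62
Round up to the next whole number: n = 15 pairs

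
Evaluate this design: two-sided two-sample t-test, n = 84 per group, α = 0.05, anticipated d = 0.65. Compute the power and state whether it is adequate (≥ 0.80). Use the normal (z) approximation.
Power ≈ 0.99; the study is adequately powered (power ≥ 0.80)

Power calculation (two-sample t-test, normal approximation):
z_β = d · √(n/2) - z_{α/2}
z_β = 0.65 · √(84/2) - 1.960
z_β = 0.65 · 6.481 - 1.960
z_β = 2.253

Power = Φ(z_β) = Φ(2.253) ≈ 0.988

Effect size d = 0.65 is medium by Cohen's convention (0.2/0.5/0.8).

Threshold: power ≥ 0.80 is conventionally adequate.
Power ≈ 0.99 → the study is adequately powered (power ≥ 0.80).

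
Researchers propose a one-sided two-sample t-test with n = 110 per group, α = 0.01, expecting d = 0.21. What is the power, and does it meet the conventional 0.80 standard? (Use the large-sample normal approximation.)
Power ≈ 0.22; the study is underpowered (power < 0.80)

Power calculation (two-sample t-test, normal approximation):
z_β = d · √(n/2) - z_α
z_β = 0.21 · √(110/2) - 2.326
z_β = 0.21 · 7.416 - 2.326
z_β = -0.769

Power = Φ(z_β) = Φ(-0.769) ≈ 0.221

Effect size d = 0.21 is small by Cohen's convention (0.2/0.5/0.8).

Threshold: power ≥ 0.80 is conventionally adequate.
Power ≈ 0.22 → the study is underpowered (power < 0.80).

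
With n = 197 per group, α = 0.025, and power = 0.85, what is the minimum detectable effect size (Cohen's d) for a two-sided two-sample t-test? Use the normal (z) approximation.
d ≈ 0.33

Minimum detectable effect (two-sample t-test, normal approximation):
d = (z_{α/2} + z_β) / √(n/2)
d = (2.241 + 1.036) / √(197/2)
d = 3.278 / 9.925
d ≈ 0.33

By Cohen's convention (0.2 small / 0.5 medium / 0.8 large): small effect.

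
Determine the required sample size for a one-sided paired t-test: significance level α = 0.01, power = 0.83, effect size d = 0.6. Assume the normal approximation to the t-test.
n = 30 pairs

Sample size formula (paired t-test, normal approximation):
n = ((z_α + z_β) / d)²

z_α = 2.326 (for α = 0.01, one-sided)
z_β = 0.954 (for power = 0.83)
d = 0.6

n = ((2.326 + 0.954) / 0.6)²
n = (5.467)²
n ≈ 29.89
Round up to the next whole number: n = 30 pairs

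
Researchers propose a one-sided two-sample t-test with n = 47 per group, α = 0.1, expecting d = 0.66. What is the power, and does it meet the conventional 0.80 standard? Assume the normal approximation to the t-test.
Power ≈ 0.97; the study is adequately powered (power ≥ 0.80)

Power calculation (two-sample t-test, normal approximation):
z_β = d · √(n/2) - z_α
z_β = 0.66 · √(47/2) - 1.282
z_β = 0.66 · 4.848 - 1.282
z_β = 1.918

Power = Φ(z_β) = Φ(1.918) ≈ 0.972

Effect size d = 0.66 is medium by Cohen's convention (0.2/0.5/0.8).

Threshold: power ≥ 0.80 is conventionally adequate.
Power ≈ 0.97 → the study is adequately powered (power ≥ 0.80).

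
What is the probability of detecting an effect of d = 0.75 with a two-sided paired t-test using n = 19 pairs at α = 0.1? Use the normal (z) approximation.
Power ≈ 0.95

Power calculation (paired t-test, normal approximation):
z_β = d · √n - z_{α/2}
z_β = 0.75 · √19 - 1.645
z_β = 0.75 · 4.359 - 1.645
z_β = 1.624

Power = Φ(z_β) = Φ(1.624) ≈ 0.948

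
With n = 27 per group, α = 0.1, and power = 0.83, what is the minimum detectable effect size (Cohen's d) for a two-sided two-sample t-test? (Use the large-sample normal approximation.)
d ≈ 0.71

Minimum detectable effect (two-sample t-test, normal approximation):
d = (z_{α/2} + z_β) / √(n/2)
d = (1.645 + 0.954) / √(27/2)
d = 2.599 / 3.674
d ≈ 0.71

By Cohen's convention (0.2 small / 0.5 medium / 0.8 large): medium effect.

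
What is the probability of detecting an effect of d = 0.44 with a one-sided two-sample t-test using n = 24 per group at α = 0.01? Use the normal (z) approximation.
Power ≈ 0.21

Power calculation (two-sample t-test, normal approximation):
z_β = d · √(n/2) - z_α
z_β = 0.44 · √(24/2) - 2.326
z_β = 0.44 · 3.464 - 2.326
z_β = -0.802

Power = Φ(z_β) = Φ(-0.802) ≈ 0.211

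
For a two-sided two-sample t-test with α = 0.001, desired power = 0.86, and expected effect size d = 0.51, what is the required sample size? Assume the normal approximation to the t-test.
n = 147 per group

Sample size formula (two-sample t-test, normal approximation):
n = 2 · ((z_{α/2} + z_β) / d)²

z_{α/2} = 3.291 (for α = 0.001, two-sided)
z_β = 1.080 (for power = 0.86)
d = 0.51

n = 2 · ((3.291 + 1.080) / 0.51)²
n = 2 · (8.571)²
n ≈ 146.92
Round up to the next whole number: n = 147 per group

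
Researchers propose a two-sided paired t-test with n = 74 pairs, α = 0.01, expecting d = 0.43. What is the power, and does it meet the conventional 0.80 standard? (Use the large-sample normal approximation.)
Power ≈ 0.87; the study is adequately powered (power ≥ 0.80)

Power calculation (paired t-test, normal approximation):
z_β = d · √n - z_{α/2}
z_β = 0.43 · √74 - 2.576
z_β = 0.43 · 8.602 - 2.576
z_β = 1.123

Power = Φ(z_β) = Φ(1.123) ≈ 0.869

Effect size d = 0.43 is small by Cohen's convention (0.2/0.5/0.8).

Threshold: power ≥ 0.80 is conventionally adequate.
Power ≈ 0.87 → the study is adequately powered (power ≥ 0.80).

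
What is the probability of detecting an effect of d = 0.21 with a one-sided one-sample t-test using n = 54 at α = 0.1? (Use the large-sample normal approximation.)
Power ≈ 0.60

Power calculation (one-sample t-test, normal approximation):
z_β = d · √n - z_α
z_β = 0.21 · √54 - 1.282
z_β = 0.21 · 7.348 - 1.282
z_β = 0.262

Power = Φ(z_β) = Φ(0.262) ≈ 0.603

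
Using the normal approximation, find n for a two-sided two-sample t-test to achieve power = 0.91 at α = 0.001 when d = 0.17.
n = 1485 per group

Sample size formula (two-sample t-test, normal approximation):
n = 2 · ((z_{α/2} + z_β) / d)²

z_{α/2} = 3.291 (for α = 0.001, two-sided)
z_β = 1.341 (for power = 0.91)
d = 0.17

n = 2 · ((3.291 + 1.341) / 0.17)²
n = 2 · (27.247)²
n ≈ 1484.80
Round up to the next whole number: n = 1485 per group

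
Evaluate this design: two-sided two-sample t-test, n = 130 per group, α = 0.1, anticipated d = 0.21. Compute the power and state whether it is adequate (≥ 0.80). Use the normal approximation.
Power ≈ 0.52; the study is underpowered (power < 0.80)

Power calculation (two-sample t-test, normal approximation):
z_β = d · √(n/2) - z_{α/2}
z_β = 0.21 · √(130/2) - 1.645
z_β = 0.21 · 8.062 - 1.645
z_β = 0.048

Power = Φ(z_β) = Φ(0.048) ≈ 0.519

Effect size d = 0.21 is small by Cohen's convention (0.2/0.5/0.8).

Threshold: power ≥ 0.80 is conventionally adequate.
Power ≈ 0.52 → the study is underpowered (power < 0.80).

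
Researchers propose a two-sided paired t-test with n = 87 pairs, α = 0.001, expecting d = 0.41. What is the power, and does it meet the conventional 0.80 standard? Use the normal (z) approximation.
Power ≈ 0.70; the study is underpowered (power < 0.80)

Power calculation (paired t-test, normal approximation):
z_β = d · √n - z_{α/2}
z_β = 0.41 · √87 - 3.291
z_β = 0.41 · 9.327 - 3.291
z_β = 0.534

Power = Φ(z_β) = Φ(0.534) ≈ 0.703

Effect size d = 0.41 is small by Cohen's convention (0.2/0.5/0.8).

Threshold: power ≥ 0.80 is conventionally adequate.
Power ≈ 0.70 → the study is underpowered (power < 0.80).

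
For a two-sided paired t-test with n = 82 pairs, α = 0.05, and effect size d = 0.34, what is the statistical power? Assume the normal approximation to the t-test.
Power ≈ 0.87

Power calculation (paired t-test, normal approximation):
z_β = d · √n - z_{α/2}
z_β = 0.34 · √82 - 1.960
z_β = 0.34 · 9.055 - 1.960
z_β = 1.119

Power = Φ(z_β) = Φ(1.119) ≈ 0.868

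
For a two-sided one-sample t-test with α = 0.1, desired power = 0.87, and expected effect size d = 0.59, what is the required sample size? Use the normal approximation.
n = 23

Sample size formula (one-sample t-test, normal approximation):
n = ((z_{α/2} + z_β) / d)²

z_{α/2} = 1.645 (for α = 0.1, two-sided)
z_β = 1.126 (for power = 0.87)
d = 0.59

n = ((1.645 + 1.126) / 0.59)²
n = (4.697)²
n ≈ 22.06
Round up to the next whole number: n = 23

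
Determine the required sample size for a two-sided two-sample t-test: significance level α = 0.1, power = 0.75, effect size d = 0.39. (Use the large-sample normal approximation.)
n = 71 per group

Sample size formula (two-sample t-test, normal approximation):
n = 2 · ((z_{α/2} + z_β) / d)²

z_{α/2} = 1.645 (for α = 0.1, two-sided)
z_β = 0.674 (for power = 0.75)
d = 0.39

n = 2 · ((1.645 + 0.674) / 0.39)²
n = 2 · (5.946)²
n ≈ 70.71
Round up to the next whole number: n = 71 per group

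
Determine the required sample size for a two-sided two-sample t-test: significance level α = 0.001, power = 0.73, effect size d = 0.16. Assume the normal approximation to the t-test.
n = 1191 per group

Sample size formula (two-sample t-test, normal approximation):
n = 2 · ((z_{α/2} + z_β) / d)²

z_{α/2} = 3.291 (for α = 0.001, two-sided)
z_β = 0.613 (for power = 0.73)
d = 0.16

n = 2 · ((3.291 + 0.613) / 0.16)²
n = 2 · (24.400)²
n ≈ 1190.72
Round up to the next whole number: n = 1191 per group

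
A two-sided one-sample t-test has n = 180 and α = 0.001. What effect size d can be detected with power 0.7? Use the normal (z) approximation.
d ≈ 0.28

Minimum detectable effect (one-sample t-test, normal approximation):
d = (z_{α/2} + z_β) / √n
d = (3.291 + 0.524) / √180
d = 3.815 / 13.416
d ≈ 0.28

By Cohen's convention (0.2 small / 0.5 medium / 0.8 large): small effect.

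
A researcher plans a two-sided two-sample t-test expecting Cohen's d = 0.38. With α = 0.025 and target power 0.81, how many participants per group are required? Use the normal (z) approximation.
n = 135 per group

Sample size formula (two-sample t-test, normal approximation):
n = 2 · ((z_{α/2} + z_β) / d)²

z_{α/2} = 2.241 (for α = 0.025, two-sided)
z_β = 0.878 (for power = 0.81)
d = 0.38

n = 2 · ((2.241 + 0.878) / 0.38)²
n = 2 · (8.208)²
n ≈ 134.74
Round up to the next whole number: n = 135 per group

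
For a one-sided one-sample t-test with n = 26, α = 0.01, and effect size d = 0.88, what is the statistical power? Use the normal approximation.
Power ≈ 0.98

Power calculation (one-sample t-test, normal approximation):
z_β = d · √n - z_α
z_β = 0.88 · √26 - 2.326
z_β = 0.88 · 5.099 - 2.326
z_β = 2.161

Power = Φ(z_β) = Φ(2.161) ≈ 0.985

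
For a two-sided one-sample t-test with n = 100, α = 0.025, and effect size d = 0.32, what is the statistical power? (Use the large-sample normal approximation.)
Power ≈ 0.83

Power calculation (one-sample t-test, normal approximation):
z_β = d · √n - z_{α/2}
z_β = 0.32 · √100 - 2.241
z_β = 0.32 · 10.000 - 2.241
z_β = 0.959

Power = Φ(z_β) = Φ(0.959) ≈ 0.831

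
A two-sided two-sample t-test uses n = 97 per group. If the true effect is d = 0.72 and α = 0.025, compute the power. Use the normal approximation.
Power ≈ 1.00

Power calculation (two-sample t-test, normal approximation):
z_β = d · √(n/2) - z_{α/2}
z_β = 0.72 · √(97/2) - 2.241
z_β = 0.72 · 6.964 - 2.241
z_β = 2.773

Power = Φ(z_β) = Φ(2.773) ≈ 0.997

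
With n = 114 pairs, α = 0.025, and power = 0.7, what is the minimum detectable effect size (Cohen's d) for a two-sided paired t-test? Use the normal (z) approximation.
d ≈ 0.26

Minimum detectable effect (paired t-test, normal approximation):
d = (z_{α/2} + z_β) / √n
d = (2.241 + 0.524) / √114
d = 2.766 / 10.677
d ≈ 0.26

By Cohen's convention (0.2 small / 0.5 medium / 0.8 large): small effect.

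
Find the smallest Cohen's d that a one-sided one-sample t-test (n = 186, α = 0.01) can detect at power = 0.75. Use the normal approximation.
d ≈ 0.22

Minimum detectable effect (one-sample t-test, normal approximation):
d = (z_α + z_β) / √n
d = (2.326 + 0.674) / √186
d = 3.001 / 13.638
d ≈ 0.22

By Cohen's convention (0.2 small / 0.5 medium / 0.8 large): small effect.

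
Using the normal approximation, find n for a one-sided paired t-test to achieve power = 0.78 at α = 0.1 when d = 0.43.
n = 23 pairs

Sample size formula (paired t-test, normal approximation):
n = ((z_α + z_β) / d)²

z_α = 1.282 (for α = 0.1, one-sided)
z_β = 0.772 (for power = 0.78)
d = 0.43

n = ((1.282 + 0.772) / 0.43)²
n = (4.777)²
n ≈ 22.82
Round up to the next whole number: n = 23 pairs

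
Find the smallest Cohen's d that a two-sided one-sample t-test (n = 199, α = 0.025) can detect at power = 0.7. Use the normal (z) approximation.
d ≈ 0.20

Minimum detectable effect (one-sample t-test, normal approximation):
d = (z_{α/2} + z_β) / √n
d = (2.241 + 0.524) / √199
d = 2.766 / 14.107
d ≈ 0.20

By Cohen's convention (0.2 small / 0.5 medium / 0.8 large): small effect.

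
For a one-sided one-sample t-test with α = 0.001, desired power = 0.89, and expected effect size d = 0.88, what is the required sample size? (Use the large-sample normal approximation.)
n = 25

Sample size formula (one-sample t-test, normal approximation):
n = ((z_α + z_β) / d)²

z_α = 3.090 (for α = 0.001, one-sided)
z_β = 1.227 (for power = 0.89)
d = 0.88

n = ((3.090 + 1.227) / 0.88)²
n = (4.906)²
n ≈ 24.07
Round up to the next whole number: n = 25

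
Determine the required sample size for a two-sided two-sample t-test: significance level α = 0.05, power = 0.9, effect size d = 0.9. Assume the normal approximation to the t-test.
n = 26 per group

Sample size formula (two-sample t-test, normal approximation):
n = 2 · ((z_{α/2} + z_β) / d)²

z_{α/2} = 1.960 (for α = 0.05, two-sided)
z_β = 1.282 (for power = 0.9)
d = 0.9

n = 2 · ((1.960 + 1.282) / 0.9)²
n = 2 · (3.602)²
n ≈ 25.95
Round up to the next whole number: n = 26 per group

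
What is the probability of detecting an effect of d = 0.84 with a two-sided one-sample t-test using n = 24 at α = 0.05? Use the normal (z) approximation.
Power ≈ 0.98

Power calculation (one-sample t-test, normal approximation):
z_β = d · √n - z_{α/2}
z_β = 0.84 · √24 - 1.960
z_β = 0.84 · 4.899 - 1.960
z_β = 2.155

Power = Φ(z_β) = Φ(2.155) ≈ 0.984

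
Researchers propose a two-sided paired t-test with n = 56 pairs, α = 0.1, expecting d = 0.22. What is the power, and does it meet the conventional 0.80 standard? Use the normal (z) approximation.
Power ≈ 0.50; the study is underpowered (power < 0.80)

Power calculation (paired t-test, normal approximation):
z_β = d · √n - z_{α/2}
z_β = 0.22 · √56 - 1.645
z_β = 0.22 · 7.483 - 1.645
z_β = 0.001

Power = Φ(z_β) = Φ(0.001) ≈ 0.501

Effect size d = 0.22 is small by Cohen's convention (0.2/0.5/0.8).

Threshold: power ≥ 0.80 is conventionally adequate.
Power ≈ 0.50 → the study is underpowered (power < 0.80).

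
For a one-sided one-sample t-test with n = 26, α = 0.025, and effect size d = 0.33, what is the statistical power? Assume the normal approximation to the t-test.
Power ≈ 0.39

Power calculation (one-sample t-test, normal approximation):
z_β = d · √n - z_α
z_β = 0.33 · √26 - 1.960
z_β = 0.33 · 5.099 - 1.960
z_β = -0.277

Power = Φ(z_β) = Φ(-0.277) ≈ 0.391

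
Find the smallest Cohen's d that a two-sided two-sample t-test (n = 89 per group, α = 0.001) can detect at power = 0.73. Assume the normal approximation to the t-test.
d ≈ 0.59

Minimum detectable effect (two-sample t-test, normal approximation):
d = (z_{α/2} + z_β) / √(n/2)
d = (3.291 + 0.613) / √(89/2)
d = 3.903 / 6.671
d ≈ 0.59

By Cohen's convention (0.2 small / 0.5 medium / 0.8 large): medium effect.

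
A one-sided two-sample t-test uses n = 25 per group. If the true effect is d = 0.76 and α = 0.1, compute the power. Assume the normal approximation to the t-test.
Power ≈ 0.92

Power calculation (two-sample t-test, normal approximation):
z_β = d · √(n/2) - z_α
z_β = 0.76 · √(25/2) - 1.282
z_β = 0.76 · 3.536 - 1.282
z_β = 1.405

Power = Φ(z_β) = Φ(1.405) ≈ 0.920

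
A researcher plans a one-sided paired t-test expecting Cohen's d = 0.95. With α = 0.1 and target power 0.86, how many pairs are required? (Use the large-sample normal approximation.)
n = 7 pairs

Sample size formula (paired t-test, normal approximation):
n = ((z_α + z_β) / d)²

z_α = 1.282 (for α = 0.1, one-sided)
z_β = 1.080 (for power = 0.86)
d = 0.95

n = ((1.282 + 1.080) / 0.95)²
n = (2.486)²
n ≈ 6.18
Round up to the next whole number: n = 7 pairs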